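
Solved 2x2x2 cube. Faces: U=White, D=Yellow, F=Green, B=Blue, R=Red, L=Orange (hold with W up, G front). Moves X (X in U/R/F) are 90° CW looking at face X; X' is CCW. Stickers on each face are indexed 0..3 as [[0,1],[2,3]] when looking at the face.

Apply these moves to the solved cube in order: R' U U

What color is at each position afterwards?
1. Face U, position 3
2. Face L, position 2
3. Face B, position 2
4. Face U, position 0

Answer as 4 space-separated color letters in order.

Answer: W O Y B

Derivation:
After move 1 (R'): R=RRRR U=WBWB F=GWGW D=YGYG B=YBYB
After move 2 (U): U=WWBB F=RRGW R=YBRR B=OOYB L=GWOO
After move 3 (U): U=BWBW F=YBGW R=OORR B=GWYB L=RROO
Query 1: U[3] = W
Query 2: L[2] = O
Query 3: B[2] = Y
Query 4: U[0] = B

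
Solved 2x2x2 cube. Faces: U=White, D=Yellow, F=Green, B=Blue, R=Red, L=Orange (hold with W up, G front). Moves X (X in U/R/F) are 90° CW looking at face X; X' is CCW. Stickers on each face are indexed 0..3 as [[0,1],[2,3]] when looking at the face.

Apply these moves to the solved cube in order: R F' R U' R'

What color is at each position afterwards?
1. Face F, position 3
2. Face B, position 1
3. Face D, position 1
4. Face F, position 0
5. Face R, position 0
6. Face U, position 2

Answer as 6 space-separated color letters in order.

After move 1 (R): R=RRRR U=WGWG F=GYGY D=YBYB B=WBWB
After move 2 (F'): F=YYGG U=WGRR R=BRYR D=OOYB L=OGOW
After move 3 (R): R=YBRR U=WYRG F=YOGB D=OWYW B=RBGB
After move 4 (U'): U=YGWR F=OGGB R=YORR B=YBGB L=RBOW
After move 5 (R'): R=ORYR U=YGWY F=OGGR D=OGYB B=WBWB
Query 1: F[3] = R
Query 2: B[1] = B
Query 3: D[1] = G
Query 4: F[0] = O
Query 5: R[0] = O
Query 6: U[2] = W

Answer: R B G O O W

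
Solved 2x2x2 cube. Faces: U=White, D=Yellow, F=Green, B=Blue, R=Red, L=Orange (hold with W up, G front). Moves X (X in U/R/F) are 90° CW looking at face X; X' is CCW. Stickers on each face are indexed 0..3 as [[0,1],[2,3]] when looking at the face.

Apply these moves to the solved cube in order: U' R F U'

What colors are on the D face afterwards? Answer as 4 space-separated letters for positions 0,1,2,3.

Answer: R R Y R

Derivation:
After move 1 (U'): U=WWWW F=OOGG R=GGRR B=RRBB L=BBOO
After move 2 (R): R=RGRG U=WOWG F=OYGY D=YBYR B=WRWB
After move 3 (F): F=GOYY U=WOOB R=WGGG D=RRYR L=BYOB
After move 4 (U'): U=OBWO F=BYYY R=GOGG B=WGWB L=WROB
Query: D face = RRYR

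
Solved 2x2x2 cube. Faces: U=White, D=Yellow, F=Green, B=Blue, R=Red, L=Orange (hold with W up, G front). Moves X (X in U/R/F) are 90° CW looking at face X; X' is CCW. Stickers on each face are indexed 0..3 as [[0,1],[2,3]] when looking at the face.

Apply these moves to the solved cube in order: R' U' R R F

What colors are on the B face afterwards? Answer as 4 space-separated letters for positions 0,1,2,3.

Answer: W R O B

Derivation:
After move 1 (R'): R=RRRR U=WBWB F=GWGW D=YGYG B=YBYB
After move 2 (U'): U=BBWW F=OOGW R=GWRR B=RRYB L=YBOO
After move 3 (R): R=RGRW U=BOWW F=OGGG D=YYYR B=WRBB
After move 4 (R): R=RRWG U=BGWG F=OYGR D=YBYW B=WROB
After move 5 (F): F=GORY U=BGOB R=WRGG D=WRYW L=YYOB
Query: B face = WROB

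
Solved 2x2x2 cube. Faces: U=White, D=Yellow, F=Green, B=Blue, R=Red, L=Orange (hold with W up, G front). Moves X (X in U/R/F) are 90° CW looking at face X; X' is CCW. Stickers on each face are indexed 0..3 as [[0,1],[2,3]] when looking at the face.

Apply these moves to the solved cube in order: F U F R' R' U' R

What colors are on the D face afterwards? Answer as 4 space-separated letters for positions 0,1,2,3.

After move 1 (F): F=GGGG U=WWOO R=WRWR D=RRYY L=OYOY
After move 2 (U): U=OWOW F=WRGG R=BBWR B=OYBB L=GGOY
After move 3 (F): F=GWGR U=OWYG R=OBWR D=WBYY L=GROR
After move 4 (R'): R=BROW U=OBYO F=GWGG D=WWYR B=YYBB
After move 5 (R'): R=RWBO U=OBYY F=GBGO D=WWYG B=RYWB
After move 6 (U'): U=BYOY F=GRGO R=GBBO B=RWWB L=RYOR
After move 7 (R): R=BGOB U=BROO F=GWGG D=WWYR B=YWYB
Query: D face = WWYR

Answer: W W Y R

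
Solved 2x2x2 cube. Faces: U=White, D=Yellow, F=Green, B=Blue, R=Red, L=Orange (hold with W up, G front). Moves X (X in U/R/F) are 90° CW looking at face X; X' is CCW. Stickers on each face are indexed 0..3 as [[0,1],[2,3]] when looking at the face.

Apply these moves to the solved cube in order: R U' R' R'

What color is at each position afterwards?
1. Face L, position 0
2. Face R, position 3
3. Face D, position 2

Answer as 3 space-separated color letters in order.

Answer: W G Y

Derivation:
After move 1 (R): R=RRRR U=WGWG F=GYGY D=YBYB B=WBWB
After move 2 (U'): U=GGWW F=OOGY R=GYRR B=RRWB L=WBOO
After move 3 (R'): R=YRGR U=GWWR F=OGGW D=YOYY B=BRBB
After move 4 (R'): R=RRYG U=GBWB F=OWGR D=YGYW B=YROB
Query 1: L[0] = W
Query 2: R[3] = G
Query 3: D[2] = Y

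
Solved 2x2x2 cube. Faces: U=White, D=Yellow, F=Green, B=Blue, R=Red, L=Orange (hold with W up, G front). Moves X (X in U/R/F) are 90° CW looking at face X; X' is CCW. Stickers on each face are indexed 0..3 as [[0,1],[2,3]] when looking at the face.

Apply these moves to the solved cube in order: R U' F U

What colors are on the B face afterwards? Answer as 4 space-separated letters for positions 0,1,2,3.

After move 1 (R): R=RRRR U=WGWG F=GYGY D=YBYB B=WBWB
After move 2 (U'): U=GGWW F=OOGY R=GYRR B=RRWB L=WBOO
After move 3 (F): F=GOYO U=GGOB R=WYWR D=RGYB L=WYOB
After move 4 (U): U=OGBG F=WYYO R=RRWR B=WYWB L=GOOB
Query: B face = WYWB

Answer: W Y W B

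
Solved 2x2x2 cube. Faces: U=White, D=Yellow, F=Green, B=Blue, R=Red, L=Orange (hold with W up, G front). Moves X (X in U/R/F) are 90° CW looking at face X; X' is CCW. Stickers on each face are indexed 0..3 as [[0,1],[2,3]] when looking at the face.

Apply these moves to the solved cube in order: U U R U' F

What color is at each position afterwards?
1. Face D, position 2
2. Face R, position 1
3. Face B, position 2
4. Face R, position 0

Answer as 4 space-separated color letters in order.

Answer: Y Y W W

Derivation:
After move 1 (U): U=WWWW F=RRGG R=BBRR B=OOBB L=GGOO
After move 2 (U): U=WWWW F=BBGG R=OORR B=GGBB L=RROO
After move 3 (R): R=RORO U=WBWG F=BYGY D=YBYG B=WGWB
After move 4 (U'): U=BGWW F=RRGY R=BYRO B=ROWB L=WGOO
After move 5 (F): F=GRYR U=BGOG R=WYWO D=RBYG L=WYOB
Query 1: D[2] = Y
Query 2: R[1] = Y
Query 3: B[2] = W
Query 4: R[0] = W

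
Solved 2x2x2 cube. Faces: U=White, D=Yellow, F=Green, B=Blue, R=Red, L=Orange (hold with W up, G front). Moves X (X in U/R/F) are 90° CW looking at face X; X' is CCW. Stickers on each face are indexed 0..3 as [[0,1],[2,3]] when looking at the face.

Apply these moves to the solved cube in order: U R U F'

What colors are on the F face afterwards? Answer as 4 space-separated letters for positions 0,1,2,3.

Answer: B Y R G

Derivation:
After move 1 (U): U=WWWW F=RRGG R=BBRR B=OOBB L=GGOO
After move 2 (R): R=RBRB U=WRWG F=RYGY D=YBYO B=WOWB
After move 3 (U): U=WWGR F=RBGY R=WORB B=GGWB L=RYOO
After move 4 (F'): F=BYRG U=WWWR R=BOYB D=YOYO L=RROG
Query: F face = BYRG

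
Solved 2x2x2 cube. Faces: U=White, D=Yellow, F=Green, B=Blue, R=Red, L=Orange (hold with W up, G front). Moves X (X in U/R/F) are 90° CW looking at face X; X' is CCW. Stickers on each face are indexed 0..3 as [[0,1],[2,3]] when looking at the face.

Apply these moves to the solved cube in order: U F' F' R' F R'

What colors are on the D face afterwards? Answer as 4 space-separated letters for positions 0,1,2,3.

After move 1 (U): U=WWWW F=RRGG R=BBRR B=OOBB L=GGOO
After move 2 (F'): F=RGRG U=WWBR R=YBYR D=GOYY L=GWOW
After move 3 (F'): F=GGRR U=WWYY R=OBGR D=WWYY L=GROB
After move 4 (R'): R=BROG U=WBYO F=GWRY D=WGYR B=YOWB
After move 5 (F): F=RGYW U=WBBR R=YROG D=OBYR L=GWOG
After move 6 (R'): R=RGYO U=WWBY F=RBYR D=OGYW B=ROBB
Query: D face = OGYW

Answer: O G Y W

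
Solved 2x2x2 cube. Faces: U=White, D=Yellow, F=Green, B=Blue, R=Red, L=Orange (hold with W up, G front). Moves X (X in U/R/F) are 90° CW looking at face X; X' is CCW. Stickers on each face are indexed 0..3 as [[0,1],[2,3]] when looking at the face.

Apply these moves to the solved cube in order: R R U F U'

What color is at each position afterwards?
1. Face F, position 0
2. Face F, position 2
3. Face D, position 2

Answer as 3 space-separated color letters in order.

After move 1 (R): R=RRRR U=WGWG F=GYGY D=YBYB B=WBWB
After move 2 (R): R=RRRR U=WYWY F=GBGB D=YWYW B=GBGB
After move 3 (U): U=WWYY F=RRGB R=GBRR B=OOGB L=GBOO
After move 4 (F): F=GRBR U=WWOB R=YBYR D=RGYW L=GYOW
After move 5 (U'): U=WBWO F=GYBR R=GRYR B=YBGB L=OOOW
Query 1: F[0] = G
Query 2: F[2] = B
Query 3: D[2] = Y

Answer: G B Y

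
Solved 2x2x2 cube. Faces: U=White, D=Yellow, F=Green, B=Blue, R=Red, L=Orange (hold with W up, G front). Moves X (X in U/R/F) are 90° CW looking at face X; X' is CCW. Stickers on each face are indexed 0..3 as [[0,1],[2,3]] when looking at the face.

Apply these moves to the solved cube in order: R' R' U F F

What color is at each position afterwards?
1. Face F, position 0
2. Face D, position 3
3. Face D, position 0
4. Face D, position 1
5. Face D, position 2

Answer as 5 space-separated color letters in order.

After move 1 (R'): R=RRRR U=WBWB F=GWGW D=YGYG B=YBYB
After move 2 (R'): R=RRRR U=WYWY F=GBGB D=YWYW B=GBGB
After move 3 (U): U=WWYY F=RRGB R=GBRR B=OOGB L=GBOO
After move 4 (F): F=GRBR U=WWOB R=YBYR D=RGYW L=GYOW
After move 5 (F): F=BGRR U=WWWY R=OBBR D=YYYW L=GROG
Query 1: F[0] = B
Query 2: D[3] = W
Query 3: D[0] = Y
Query 4: D[1] = Y
Query 5: D[2] = Y

Answer: B W Y Y Y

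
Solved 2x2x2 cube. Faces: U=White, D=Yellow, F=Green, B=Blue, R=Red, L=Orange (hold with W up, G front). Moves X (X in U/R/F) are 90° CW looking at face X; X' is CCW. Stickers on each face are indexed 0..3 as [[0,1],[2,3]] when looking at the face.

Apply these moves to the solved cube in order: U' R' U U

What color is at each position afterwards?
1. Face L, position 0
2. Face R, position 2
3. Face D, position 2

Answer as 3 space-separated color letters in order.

Answer: G G Y

Derivation:
After move 1 (U'): U=WWWW F=OOGG R=GGRR B=RRBB L=BBOO
After move 2 (R'): R=GRGR U=WBWR F=OWGW D=YOYG B=YRYB
After move 3 (U): U=WWRB F=GRGW R=YRGR B=BBYB L=OWOO
After move 4 (U): U=RWBW F=YRGW R=BBGR B=OWYB L=GROO
Query 1: L[0] = G
Query 2: R[2] = G
Query 3: D[2] = Y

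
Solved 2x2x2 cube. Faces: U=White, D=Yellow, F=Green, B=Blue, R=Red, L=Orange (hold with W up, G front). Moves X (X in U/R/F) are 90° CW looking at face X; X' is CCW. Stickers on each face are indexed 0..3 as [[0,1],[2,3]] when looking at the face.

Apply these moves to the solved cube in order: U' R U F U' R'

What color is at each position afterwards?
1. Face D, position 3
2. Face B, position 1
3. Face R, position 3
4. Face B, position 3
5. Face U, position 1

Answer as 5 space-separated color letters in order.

After move 1 (U'): U=WWWW F=OOGG R=GGRR B=RRBB L=BBOO
After move 2 (R): R=RGRG U=WOWG F=OYGY D=YBYR B=WRWB
After move 3 (U): U=WWGO F=RGGY R=WRRG B=BBWB L=OYOO
After move 4 (F): F=GRYG U=WWOY R=GROG D=RWYR L=OYOB
After move 5 (U'): U=WYWO F=OYYG R=GROG B=GRWB L=BBOB
After move 6 (R'): R=RGGO U=WWWG F=OYYO D=RYYG B=RRWB
Query 1: D[3] = G
Query 2: B[1] = R
Query 3: R[3] = O
Query 4: B[3] = B
Query 5: U[1] = W

Answer: G R O B W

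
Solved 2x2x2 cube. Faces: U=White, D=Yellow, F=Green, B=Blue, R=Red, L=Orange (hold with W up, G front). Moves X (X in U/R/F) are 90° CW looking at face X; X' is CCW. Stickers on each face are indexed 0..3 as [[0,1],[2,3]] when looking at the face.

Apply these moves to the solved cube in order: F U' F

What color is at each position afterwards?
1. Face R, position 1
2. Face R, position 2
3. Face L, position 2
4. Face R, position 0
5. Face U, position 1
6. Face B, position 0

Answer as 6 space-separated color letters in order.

Answer: G O O W O W

Derivation:
After move 1 (F): F=GGGG U=WWOO R=WRWR D=RRYY L=OYOY
After move 2 (U'): U=WOWO F=OYGG R=GGWR B=WRBB L=BBOY
After move 3 (F): F=GOGY U=WOYB R=WGOR D=WGYY L=BROR
Query 1: R[1] = G
Query 2: R[2] = O
Query 3: L[2] = O
Query 4: R[0] = W
Query 5: U[1] = O
Query 6: B[0] = W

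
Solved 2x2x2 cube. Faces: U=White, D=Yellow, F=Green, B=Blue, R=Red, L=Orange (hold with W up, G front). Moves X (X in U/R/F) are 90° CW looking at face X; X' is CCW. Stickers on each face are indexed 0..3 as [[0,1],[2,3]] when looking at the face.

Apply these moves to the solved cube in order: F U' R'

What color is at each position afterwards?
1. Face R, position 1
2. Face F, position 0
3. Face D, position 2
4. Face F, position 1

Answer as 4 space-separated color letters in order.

Answer: R O Y O

Derivation:
After move 1 (F): F=GGGG U=WWOO R=WRWR D=RRYY L=OYOY
After move 2 (U'): U=WOWO F=OYGG R=GGWR B=WRBB L=BBOY
After move 3 (R'): R=GRGW U=WBWW F=OOGO D=RYYG B=YRRB
Query 1: R[1] = R
Query 2: F[0] = O
Query 3: D[2] = Y
Query 4: F[1] = O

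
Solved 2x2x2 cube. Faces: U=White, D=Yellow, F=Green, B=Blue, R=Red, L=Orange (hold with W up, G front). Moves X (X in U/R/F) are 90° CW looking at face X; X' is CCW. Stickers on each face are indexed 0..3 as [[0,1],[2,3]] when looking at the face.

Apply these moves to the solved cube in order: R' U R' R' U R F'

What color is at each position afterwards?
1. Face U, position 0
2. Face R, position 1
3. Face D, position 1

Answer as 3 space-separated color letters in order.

Answer: B W O

Derivation:
After move 1 (R'): R=RRRR U=WBWB F=GWGW D=YGYG B=YBYB
After move 2 (U): U=WWBB F=RRGW R=YBRR B=OOYB L=GWOO
After move 3 (R'): R=BRYR U=WYBO F=RWGB D=YRYW B=GOGB
After move 4 (R'): R=RRBY U=WGBG F=RYGO D=YWYB B=WORB
After move 5 (U): U=BWGG F=RRGO R=WOBY B=GWRB L=RYOO
After move 6 (R): R=BWYO U=BRGO F=RWGB D=YRYG B=GWWB
After move 7 (F'): F=WBRG U=BRBY R=RWYO D=YOYG L=ROOG
Query 1: U[0] = B
Query 2: R[1] = W
Query 3: D[1] = O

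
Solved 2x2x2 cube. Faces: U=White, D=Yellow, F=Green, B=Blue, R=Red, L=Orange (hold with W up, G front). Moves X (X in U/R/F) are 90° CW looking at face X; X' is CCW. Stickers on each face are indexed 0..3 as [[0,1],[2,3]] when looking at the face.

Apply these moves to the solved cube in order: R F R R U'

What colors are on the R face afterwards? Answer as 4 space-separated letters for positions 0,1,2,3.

After move 1 (R): R=RRRR U=WGWG F=GYGY D=YBYB B=WBWB
After move 2 (F): F=GGYY U=WGOO R=WRGR D=RRYB L=OYOB
After move 3 (R): R=GWRR U=WGOY F=GRYB D=RWYW B=OBGB
After move 4 (R): R=RGRW U=WROB F=GWYW D=RGYO B=YBGB
After move 5 (U'): U=RBWO F=OYYW R=GWRW B=RGGB L=YBOB
Query: R face = GWRW

Answer: G W R W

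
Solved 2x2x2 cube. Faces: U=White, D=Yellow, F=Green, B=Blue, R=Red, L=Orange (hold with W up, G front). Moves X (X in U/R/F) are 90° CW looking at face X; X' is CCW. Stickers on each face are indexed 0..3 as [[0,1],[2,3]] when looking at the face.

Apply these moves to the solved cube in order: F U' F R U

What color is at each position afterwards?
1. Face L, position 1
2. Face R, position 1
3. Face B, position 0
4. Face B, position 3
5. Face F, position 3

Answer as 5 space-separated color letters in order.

After move 1 (F): F=GGGG U=WWOO R=WRWR D=RRYY L=OYOY
After move 2 (U'): U=WOWO F=OYGG R=GGWR B=WRBB L=BBOY
After move 3 (F): F=GOGY U=WOYB R=WGOR D=WGYY L=BROR
After move 4 (R): R=OWRG U=WOYY F=GGGY D=WBYW B=BROB
After move 5 (U): U=YWYO F=OWGY R=BRRG B=BROB L=GGOR
Query 1: L[1] = G
Query 2: R[1] = R
Query 3: B[0] = B
Query 4: B[3] = B
Query 5: F[3] = Y

Answer: G R B B Y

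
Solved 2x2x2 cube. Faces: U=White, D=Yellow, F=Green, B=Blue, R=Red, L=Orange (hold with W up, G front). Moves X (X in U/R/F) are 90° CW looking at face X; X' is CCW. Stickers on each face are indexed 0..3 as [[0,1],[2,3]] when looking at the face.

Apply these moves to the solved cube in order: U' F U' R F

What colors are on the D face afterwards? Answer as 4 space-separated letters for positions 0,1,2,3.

Answer: R W Y W

Derivation:
After move 1 (U'): U=WWWW F=OOGG R=GGRR B=RRBB L=BBOO
After move 2 (F): F=GOGO U=WWOB R=WGWR D=RGYY L=BYOY
After move 3 (U'): U=WBWO F=BYGO R=GOWR B=WGBB L=RROY
After move 4 (R): R=WGRO U=WYWO F=BGGY D=RBYW B=OGBB
After move 5 (F): F=GBYG U=WYYR R=WGOO D=RWYW L=RROB
Query: D face = RWYW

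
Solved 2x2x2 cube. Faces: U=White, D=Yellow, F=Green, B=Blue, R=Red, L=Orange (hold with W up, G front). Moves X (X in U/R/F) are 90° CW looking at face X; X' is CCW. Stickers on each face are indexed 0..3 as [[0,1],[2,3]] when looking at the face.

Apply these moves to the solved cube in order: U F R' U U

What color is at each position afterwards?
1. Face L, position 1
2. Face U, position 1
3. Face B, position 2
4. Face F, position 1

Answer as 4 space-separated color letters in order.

Answer: R O B O

Derivation:
After move 1 (U): U=WWWW F=RRGG R=BBRR B=OOBB L=GGOO
After move 2 (F): F=GRGR U=WWOG R=WBWR D=RBYY L=GYOY
After move 3 (R'): R=BRWW U=WBOO F=GWGG D=RRYR B=YOBB
After move 4 (U): U=OWOB F=BRGG R=YOWW B=GYBB L=GWOY
After move 5 (U): U=OOBW F=YOGG R=GYWW B=GWBB L=BROY
Query 1: L[1] = R
Query 2: U[1] = O
Query 3: B[2] = B
Query 4: F[1] = O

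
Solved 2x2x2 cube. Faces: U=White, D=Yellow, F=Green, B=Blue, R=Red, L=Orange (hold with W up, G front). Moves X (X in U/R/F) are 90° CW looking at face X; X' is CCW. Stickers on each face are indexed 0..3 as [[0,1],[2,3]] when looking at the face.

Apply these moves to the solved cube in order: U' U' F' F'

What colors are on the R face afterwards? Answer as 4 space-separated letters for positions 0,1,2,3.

After move 1 (U'): U=WWWW F=OOGG R=GGRR B=RRBB L=BBOO
After move 2 (U'): U=WWWW F=BBGG R=OORR B=GGBB L=RROO
After move 3 (F'): F=BGBG U=WWOR R=YOYR D=ROYY L=RWOW
After move 4 (F'): F=GGBB U=WWYY R=OORR D=WWYY L=RROO
Query: R face = OORR

Answer: O O R R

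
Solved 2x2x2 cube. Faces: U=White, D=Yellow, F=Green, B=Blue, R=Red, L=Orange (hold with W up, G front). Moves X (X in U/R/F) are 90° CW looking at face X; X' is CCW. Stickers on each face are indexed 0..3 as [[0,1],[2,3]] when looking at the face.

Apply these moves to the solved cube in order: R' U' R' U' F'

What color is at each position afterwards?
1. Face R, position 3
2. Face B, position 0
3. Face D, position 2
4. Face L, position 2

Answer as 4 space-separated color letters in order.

Answer: R W Y O

Derivation:
After move 1 (R'): R=RRRR U=WBWB F=GWGW D=YGYG B=YBYB
After move 2 (U'): U=BBWW F=OOGW R=GWRR B=RRYB L=YBOO
After move 3 (R'): R=WRGR U=BYWR F=OBGW D=YOYW B=GRGB
After move 4 (U'): U=YRBW F=YBGW R=OBGR B=WRGB L=GROO
After move 5 (F'): F=BWYG U=YROG R=OBYR D=ROYW L=GWOB
Query 1: R[3] = R
Query 2: B[0] = W
Query 3: D[2] = Y
Query 4: L[2] = O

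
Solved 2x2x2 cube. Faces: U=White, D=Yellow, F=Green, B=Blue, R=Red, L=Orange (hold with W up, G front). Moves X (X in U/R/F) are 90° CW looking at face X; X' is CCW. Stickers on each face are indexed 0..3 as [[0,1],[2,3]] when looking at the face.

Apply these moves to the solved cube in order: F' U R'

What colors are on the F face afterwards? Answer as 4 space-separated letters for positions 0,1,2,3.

Answer: Y W G W

Derivation:
After move 1 (F'): F=GGGG U=WWRR R=YRYR D=OOYY L=OWOW
After move 2 (U): U=RWRW F=YRGG R=BBYR B=OWBB L=GGOW
After move 3 (R'): R=BRBY U=RBRO F=YWGW D=ORYG B=YWOB
Query: F face = YWGW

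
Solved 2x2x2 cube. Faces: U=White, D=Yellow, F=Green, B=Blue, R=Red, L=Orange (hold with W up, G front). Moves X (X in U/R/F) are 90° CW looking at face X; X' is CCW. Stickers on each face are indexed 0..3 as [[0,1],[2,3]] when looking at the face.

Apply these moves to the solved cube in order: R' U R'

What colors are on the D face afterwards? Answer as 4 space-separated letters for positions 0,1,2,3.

Answer: Y R Y W

Derivation:
After move 1 (R'): R=RRRR U=WBWB F=GWGW D=YGYG B=YBYB
After move 2 (U): U=WWBB F=RRGW R=YBRR B=OOYB L=GWOO
After move 3 (R'): R=BRYR U=WYBO F=RWGB D=YRYW B=GOGB
Query: D face = YRYW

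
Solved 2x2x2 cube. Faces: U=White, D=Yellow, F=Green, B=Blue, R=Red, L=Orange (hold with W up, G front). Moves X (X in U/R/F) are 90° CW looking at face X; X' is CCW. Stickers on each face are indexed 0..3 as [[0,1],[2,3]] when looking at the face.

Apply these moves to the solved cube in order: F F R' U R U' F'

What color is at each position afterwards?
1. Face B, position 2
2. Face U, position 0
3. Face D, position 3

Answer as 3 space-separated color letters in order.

Answer: W R O

Derivation:
After move 1 (F): F=GGGG U=WWOO R=WRWR D=RRYY L=OYOY
After move 2 (F): F=GGGG U=WWYY R=OROR D=WWYY L=OROR
After move 3 (R'): R=RROO U=WBYB F=GWGY D=WGYG B=YBWB
After move 4 (U): U=YWBB F=RRGY R=YBOO B=ORWB L=GWOR
After move 5 (R): R=OYOB U=YRBY F=RGGG D=WWYO B=BRWB
After move 6 (U'): U=RYYB F=GWGG R=RGOB B=OYWB L=BROR
After move 7 (F'): F=WGGG U=RYRO R=WGWB D=RRYO L=BBOY
Query 1: B[2] = W
Query 2: U[0] = R
Query 3: D[3] = O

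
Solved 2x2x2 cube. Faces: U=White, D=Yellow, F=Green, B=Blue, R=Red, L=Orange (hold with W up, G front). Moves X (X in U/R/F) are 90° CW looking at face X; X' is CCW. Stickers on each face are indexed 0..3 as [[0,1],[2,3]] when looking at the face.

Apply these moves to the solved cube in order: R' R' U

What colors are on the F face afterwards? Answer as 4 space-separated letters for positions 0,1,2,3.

Answer: R R G B

Derivation:
After move 1 (R'): R=RRRR U=WBWB F=GWGW D=YGYG B=YBYB
After move 2 (R'): R=RRRR U=WYWY F=GBGB D=YWYW B=GBGB
After move 3 (U): U=WWYY F=RRGB R=GBRR B=OOGB L=GBOO
Query: F face = RRGB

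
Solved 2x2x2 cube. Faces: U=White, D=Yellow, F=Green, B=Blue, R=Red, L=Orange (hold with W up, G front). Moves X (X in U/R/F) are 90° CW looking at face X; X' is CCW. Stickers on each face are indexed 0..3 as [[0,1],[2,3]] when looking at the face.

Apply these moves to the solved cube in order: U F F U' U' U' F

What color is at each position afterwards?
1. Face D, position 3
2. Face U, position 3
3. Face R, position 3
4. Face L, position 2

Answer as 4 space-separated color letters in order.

After move 1 (U): U=WWWW F=RRGG R=BBRR B=OOBB L=GGOO
After move 2 (F): F=GRGR U=WWOG R=WBWR D=RBYY L=GYOY
After move 3 (F): F=GGRR U=WWYY R=OBGR D=WWYY L=GROB
After move 4 (U'): U=WYWY F=GRRR R=GGGR B=OBBB L=OOOB
After move 5 (U'): U=YYWW F=OORR R=GRGR B=GGBB L=OBOB
After move 6 (U'): U=YWYW F=OBRR R=OOGR B=GRBB L=GGOB
After move 7 (F): F=RORB U=YWBG R=YOWR D=GOYY L=GWOW
Query 1: D[3] = Y
Query 2: U[3] = G
Query 3: R[3] = R
Query 4: L[2] = O

Answer: Y G R O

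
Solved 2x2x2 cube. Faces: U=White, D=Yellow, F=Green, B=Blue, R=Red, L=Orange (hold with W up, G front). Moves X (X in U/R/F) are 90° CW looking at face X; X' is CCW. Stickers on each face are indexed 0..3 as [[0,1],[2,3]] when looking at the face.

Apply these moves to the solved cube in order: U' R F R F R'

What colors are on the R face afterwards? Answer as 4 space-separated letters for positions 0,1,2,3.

Answer: W G O Y

Derivation:
After move 1 (U'): U=WWWW F=OOGG R=GGRR B=RRBB L=BBOO
After move 2 (R): R=RGRG U=WOWG F=OYGY D=YBYR B=WRWB
After move 3 (F): F=GOYY U=WOOB R=WGGG D=RRYR L=BYOB
After move 4 (R): R=GWGG U=WOOY F=GRYR D=RWYW B=BROB
After move 5 (F): F=YGRR U=WOBY R=OWYG D=GGYW L=BROW
After move 6 (R'): R=WGOY U=WOBB F=YORY D=GGYR B=WRGB
Query: R face = WGOY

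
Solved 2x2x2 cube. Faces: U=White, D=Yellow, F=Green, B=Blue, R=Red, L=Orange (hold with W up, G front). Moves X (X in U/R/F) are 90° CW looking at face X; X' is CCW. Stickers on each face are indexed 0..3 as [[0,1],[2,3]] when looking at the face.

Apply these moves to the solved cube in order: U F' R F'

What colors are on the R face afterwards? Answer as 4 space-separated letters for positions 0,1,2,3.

Answer: B Y G B

Derivation:
After move 1 (U): U=WWWW F=RRGG R=BBRR B=OOBB L=GGOO
After move 2 (F'): F=RGRG U=WWBR R=YBYR D=GOYY L=GWOW
After move 3 (R): R=YYRB U=WGBG F=RORY D=GBYO B=ROWB
After move 4 (F'): F=OYRR U=WGYR R=BYGB D=WWYO L=GGOB
Query: R face = BYGB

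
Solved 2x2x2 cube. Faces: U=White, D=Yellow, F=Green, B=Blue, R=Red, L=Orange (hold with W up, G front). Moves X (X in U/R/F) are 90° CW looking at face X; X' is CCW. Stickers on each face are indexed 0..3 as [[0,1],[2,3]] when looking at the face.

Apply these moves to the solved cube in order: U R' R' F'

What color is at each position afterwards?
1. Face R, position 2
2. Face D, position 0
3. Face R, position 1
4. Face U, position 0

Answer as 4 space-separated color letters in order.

After move 1 (U): U=WWWW F=RRGG R=BBRR B=OOBB L=GGOO
After move 2 (R'): R=BRBR U=WBWO F=RWGW D=YRYG B=YOYB
After move 3 (R'): R=RRBB U=WYWY F=RBGO D=YWYW B=GORB
After move 4 (F'): F=BORG U=WYRB R=WRYB D=GOYW L=GYOW
Query 1: R[2] = Y
Query 2: D[0] = G
Query 3: R[1] = R
Query 4: U[0] = W

Answer: Y G R W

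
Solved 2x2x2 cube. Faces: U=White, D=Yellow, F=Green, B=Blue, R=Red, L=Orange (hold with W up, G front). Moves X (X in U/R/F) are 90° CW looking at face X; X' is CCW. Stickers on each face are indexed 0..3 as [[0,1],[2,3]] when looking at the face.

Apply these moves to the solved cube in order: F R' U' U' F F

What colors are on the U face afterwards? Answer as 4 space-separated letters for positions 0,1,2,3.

After move 1 (F): F=GGGG U=WWOO R=WRWR D=RRYY L=OYOY
After move 2 (R'): R=RRWW U=WBOB F=GWGO D=RGYG B=YBRB
After move 3 (U'): U=BBWO F=OYGO R=GWWW B=RRRB L=YBOY
After move 4 (U'): U=BOBW F=YBGO R=OYWW B=GWRB L=RROY
After move 5 (F): F=GYOB U=BOYR R=BYWW D=WOYG L=RROG
After move 6 (F): F=OGBY U=BOGR R=YYRW D=WBYG L=RWOO
Query: U face = BOGR

Answer: B O G R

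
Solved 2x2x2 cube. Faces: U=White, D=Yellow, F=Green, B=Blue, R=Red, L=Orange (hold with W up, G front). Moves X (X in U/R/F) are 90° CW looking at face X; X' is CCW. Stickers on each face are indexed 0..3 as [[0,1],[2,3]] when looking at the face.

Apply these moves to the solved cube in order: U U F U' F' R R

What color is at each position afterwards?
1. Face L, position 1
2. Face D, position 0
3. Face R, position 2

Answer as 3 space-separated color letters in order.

Answer: O G B

Derivation:
After move 1 (U): U=WWWW F=RRGG R=BBRR B=OOBB L=GGOO
After move 2 (U): U=WWWW F=BBGG R=OORR B=GGBB L=RROO
After move 3 (F): F=GBGB U=WWOR R=WOWR D=ROYY L=RYOY
After move 4 (U'): U=WRWO F=RYGB R=GBWR B=WOBB L=GGOY
After move 5 (F'): F=YBRG U=WRGW R=OBRR D=GYYY L=GOOW
After move 6 (R): R=RORB U=WBGG F=YYRY D=GBYW B=WORB
After move 7 (R): R=RRBO U=WYGY F=YBRW D=GRYW B=GOBB
Query 1: L[1] = O
Query 2: D[0] = G
Query 3: R[2] = B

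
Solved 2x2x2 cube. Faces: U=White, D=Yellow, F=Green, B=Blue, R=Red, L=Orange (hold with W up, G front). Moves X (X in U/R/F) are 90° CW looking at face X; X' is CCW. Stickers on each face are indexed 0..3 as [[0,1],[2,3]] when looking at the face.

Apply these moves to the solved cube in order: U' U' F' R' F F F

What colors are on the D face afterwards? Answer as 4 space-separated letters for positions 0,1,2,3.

Answer: W W Y G

Derivation:
After move 1 (U'): U=WWWW F=OOGG R=GGRR B=RRBB L=BBOO
After move 2 (U'): U=WWWW F=BBGG R=OORR B=GGBB L=RROO
After move 3 (F'): F=BGBG U=WWOR R=YOYR D=ROYY L=RWOW
After move 4 (R'): R=ORYY U=WBOG F=BWBR D=RGYG B=YGOB
After move 5 (F): F=BBRW U=WBWW R=ORGY D=YOYG L=RROG
After move 6 (F): F=RBWB U=WBGR R=WRWY D=GOYG L=RYOO
After move 7 (F): F=WRBB U=WBOY R=GRRY D=WWYG L=RGOO
Query: D face = WWYG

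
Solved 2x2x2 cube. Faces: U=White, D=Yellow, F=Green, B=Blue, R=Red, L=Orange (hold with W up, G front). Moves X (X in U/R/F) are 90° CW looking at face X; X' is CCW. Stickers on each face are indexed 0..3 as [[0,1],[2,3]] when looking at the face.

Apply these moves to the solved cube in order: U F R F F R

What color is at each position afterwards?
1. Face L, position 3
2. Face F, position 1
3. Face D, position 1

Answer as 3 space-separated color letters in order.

After move 1 (U): U=WWWW F=RRGG R=BBRR B=OOBB L=GGOO
After move 2 (F): F=GRGR U=WWOG R=WBWR D=RBYY L=GYOY
After move 3 (R): R=WWRB U=WROR F=GBGY D=RBYO B=GOWB
After move 4 (F): F=GGYB U=WRYY R=OWRB D=RWYO L=GROB
After move 5 (F): F=YGBG U=WRBR R=YWYB D=ROYO L=GROW
After move 6 (R): R=YYBW U=WGBG F=YOBO D=RWYG B=RORB
Query 1: L[3] = W
Query 2: F[1] = O
Query 3: D[1] = W

Answer: W O W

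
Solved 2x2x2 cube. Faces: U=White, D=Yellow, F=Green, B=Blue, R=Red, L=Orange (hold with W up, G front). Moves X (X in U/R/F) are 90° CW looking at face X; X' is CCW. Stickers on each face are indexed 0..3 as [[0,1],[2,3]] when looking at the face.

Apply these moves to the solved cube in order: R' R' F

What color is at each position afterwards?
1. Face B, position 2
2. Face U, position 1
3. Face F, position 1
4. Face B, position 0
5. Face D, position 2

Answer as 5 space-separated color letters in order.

After move 1 (R'): R=RRRR U=WBWB F=GWGW D=YGYG B=YBYB
After move 2 (R'): R=RRRR U=WYWY F=GBGB D=YWYW B=GBGB
After move 3 (F): F=GGBB U=WYOO R=WRYR D=RRYW L=OYOW
Query 1: B[2] = G
Query 2: U[1] = Y
Query 3: F[1] = G
Query 4: B[0] = G
Query 5: D[2] = Y

Answer: G Y G G Y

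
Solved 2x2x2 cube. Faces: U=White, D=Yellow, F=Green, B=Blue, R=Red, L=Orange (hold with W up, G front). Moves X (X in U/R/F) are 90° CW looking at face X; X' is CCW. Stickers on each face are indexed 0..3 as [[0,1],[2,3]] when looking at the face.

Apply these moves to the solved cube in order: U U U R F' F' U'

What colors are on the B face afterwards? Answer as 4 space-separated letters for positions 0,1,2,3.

Answer: O G W B

Derivation:
After move 1 (U): U=WWWW F=RRGG R=BBRR B=OOBB L=GGOO
After move 2 (U): U=WWWW F=BBGG R=OORR B=GGBB L=RROO
After move 3 (U): U=WWWW F=OOGG R=GGRR B=RRBB L=BBOO
After move 4 (R): R=RGRG U=WOWG F=OYGY D=YBYR B=WRWB
After move 5 (F'): F=YYOG U=WORR R=BGYG D=BOYR L=BGOW
After move 6 (F'): F=YGYO U=WOBY R=OGBG D=GWYR L=BROR
After move 7 (U'): U=OYWB F=BRYO R=YGBG B=OGWB L=WROR
Query: B face = OGWB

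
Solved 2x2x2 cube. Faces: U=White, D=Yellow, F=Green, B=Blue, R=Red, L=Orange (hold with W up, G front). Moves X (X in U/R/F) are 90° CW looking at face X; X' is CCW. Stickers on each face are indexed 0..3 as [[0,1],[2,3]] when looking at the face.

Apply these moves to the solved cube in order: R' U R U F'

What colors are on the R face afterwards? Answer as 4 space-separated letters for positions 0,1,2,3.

Answer: Y O Y B

Derivation:
After move 1 (R'): R=RRRR U=WBWB F=GWGW D=YGYG B=YBYB
After move 2 (U): U=WWBB F=RRGW R=YBRR B=OOYB L=GWOO
After move 3 (R): R=RYRB U=WRBW F=RGGG D=YYYO B=BOWB
After move 4 (U): U=BWWR F=RYGG R=BORB B=GWWB L=RGOO
After move 5 (F'): F=YGRG U=BWBR R=YOYB D=GOYO L=RROW
Query: R face = YOYB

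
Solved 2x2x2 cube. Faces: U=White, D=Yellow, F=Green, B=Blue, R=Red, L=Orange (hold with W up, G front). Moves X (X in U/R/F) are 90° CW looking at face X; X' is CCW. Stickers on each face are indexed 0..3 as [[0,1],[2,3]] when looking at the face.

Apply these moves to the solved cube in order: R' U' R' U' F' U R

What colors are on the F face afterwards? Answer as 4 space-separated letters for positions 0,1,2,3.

Answer: O O Y W

Derivation:
After move 1 (R'): R=RRRR U=WBWB F=GWGW D=YGYG B=YBYB
After move 2 (U'): U=BBWW F=OOGW R=GWRR B=RRYB L=YBOO
After move 3 (R'): R=WRGR U=BYWR F=OBGW D=YOYW B=GRGB
After move 4 (U'): U=YRBW F=YBGW R=OBGR B=WRGB L=GROO
After move 5 (F'): F=BWYG U=YROG R=OBYR D=ROYW L=GWOB
After move 6 (U): U=OYGR F=OBYG R=WRYR B=GWGB L=BWOB
After move 7 (R): R=YWRR U=OBGG F=OOYW D=RGYG B=RWYB
Query: F face = OOYW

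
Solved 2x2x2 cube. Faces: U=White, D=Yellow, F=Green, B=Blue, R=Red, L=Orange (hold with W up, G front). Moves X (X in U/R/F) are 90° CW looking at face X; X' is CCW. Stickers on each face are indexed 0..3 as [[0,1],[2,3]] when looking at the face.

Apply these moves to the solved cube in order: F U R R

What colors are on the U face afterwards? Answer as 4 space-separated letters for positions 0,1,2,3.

Answer: O R O Y

Derivation:
After move 1 (F): F=GGGG U=WWOO R=WRWR D=RRYY L=OYOY
After move 2 (U): U=OWOW F=WRGG R=BBWR B=OYBB L=GGOY
After move 3 (R): R=WBRB U=OROG F=WRGY D=RBYO B=WYWB
After move 4 (R): R=RWBB U=OROY F=WBGO D=RWYW B=GYRB
Query: U face = OROY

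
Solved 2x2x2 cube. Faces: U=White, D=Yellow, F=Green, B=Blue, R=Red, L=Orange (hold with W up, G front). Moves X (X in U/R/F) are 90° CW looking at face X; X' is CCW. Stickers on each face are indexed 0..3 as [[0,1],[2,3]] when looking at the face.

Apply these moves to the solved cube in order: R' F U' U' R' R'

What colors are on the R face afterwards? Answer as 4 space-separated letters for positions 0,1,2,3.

After move 1 (R'): R=RRRR U=WBWB F=GWGW D=YGYG B=YBYB
After move 2 (F): F=GGWW U=WBOO R=WRBR D=RRYG L=OYOG
After move 3 (U'): U=BOWO F=OYWW R=GGBR B=WRYB L=YBOG
After move 4 (U'): U=OOBW F=YBWW R=OYBR B=GGYB L=WROG
After move 5 (R'): R=YROB U=OYBG F=YOWW D=RBYW B=GGRB
After move 6 (R'): R=RBYO U=ORBG F=YYWG D=ROYW B=WGBB
Query: R face = RBYO

Answer: R B Y O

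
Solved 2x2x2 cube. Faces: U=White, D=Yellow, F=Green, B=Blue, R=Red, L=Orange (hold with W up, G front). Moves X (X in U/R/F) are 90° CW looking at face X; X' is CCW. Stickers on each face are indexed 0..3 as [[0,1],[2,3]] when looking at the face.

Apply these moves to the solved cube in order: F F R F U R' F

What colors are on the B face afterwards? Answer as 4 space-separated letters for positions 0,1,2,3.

After move 1 (F): F=GGGG U=WWOO R=WRWR D=RRYY L=OYOY
After move 2 (F): F=GGGG U=WWYY R=OROR D=WWYY L=OROR
After move 3 (R): R=OORR U=WGYG F=GWGY D=WBYB B=YBWB
After move 4 (F): F=GGYW U=WGRR R=YOGR D=ROYB L=OWOB
After move 5 (U): U=RWRG F=YOYW R=YBGR B=OWWB L=GGOB
After move 6 (R'): R=BRYG U=RWRO F=YWYG D=ROYW B=BWOB
After move 7 (F): F=YYGW U=RWBG R=RROG D=YBYW L=GROO
Query: B face = BWOB

Answer: B W O B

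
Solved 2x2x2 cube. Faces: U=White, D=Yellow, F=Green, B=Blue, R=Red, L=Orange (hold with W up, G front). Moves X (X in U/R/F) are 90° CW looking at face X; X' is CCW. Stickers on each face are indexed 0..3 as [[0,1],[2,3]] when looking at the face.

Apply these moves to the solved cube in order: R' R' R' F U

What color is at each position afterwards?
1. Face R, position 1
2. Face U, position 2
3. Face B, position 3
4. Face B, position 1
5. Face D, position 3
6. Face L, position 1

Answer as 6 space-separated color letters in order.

Answer: B O B Y B G

Derivation:
After move 1 (R'): R=RRRR U=WBWB F=GWGW D=YGYG B=YBYB
After move 2 (R'): R=RRRR U=WYWY F=GBGB D=YWYW B=GBGB
After move 3 (R'): R=RRRR U=WGWG F=GYGY D=YBYB B=WBWB
After move 4 (F): F=GGYY U=WGOO R=WRGR D=RRYB L=OYOB
After move 5 (U): U=OWOG F=WRYY R=WBGR B=OYWB L=GGOB
Query 1: R[1] = B
Query 2: U[2] = O
Query 3: B[3] = B
Query 4: B[1] = Y
Query 5: D[3] = B
Query 6: L[1] = G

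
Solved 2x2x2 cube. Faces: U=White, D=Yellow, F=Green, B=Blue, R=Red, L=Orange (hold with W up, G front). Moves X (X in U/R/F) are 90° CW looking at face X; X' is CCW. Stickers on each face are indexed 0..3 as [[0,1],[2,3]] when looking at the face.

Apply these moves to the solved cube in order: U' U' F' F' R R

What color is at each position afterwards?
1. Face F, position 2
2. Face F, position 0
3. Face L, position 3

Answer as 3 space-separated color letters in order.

After move 1 (U'): U=WWWW F=OOGG R=GGRR B=RRBB L=BBOO
After move 2 (U'): U=WWWW F=BBGG R=OORR B=GGBB L=RROO
After move 3 (F'): F=BGBG U=WWOR R=YOYR D=ROYY L=RWOW
After move 4 (F'): F=GGBB U=WWYY R=OORR D=WWYY L=RROO
After move 5 (R): R=RORO U=WGYB F=GWBY D=WBYG B=YGWB
After move 6 (R): R=RROO U=WWYY F=GBBG D=WWYY B=BGGB
Query 1: F[2] = B
Query 2: F[0] = G
Query 3: L[3] = O

Answer: B G O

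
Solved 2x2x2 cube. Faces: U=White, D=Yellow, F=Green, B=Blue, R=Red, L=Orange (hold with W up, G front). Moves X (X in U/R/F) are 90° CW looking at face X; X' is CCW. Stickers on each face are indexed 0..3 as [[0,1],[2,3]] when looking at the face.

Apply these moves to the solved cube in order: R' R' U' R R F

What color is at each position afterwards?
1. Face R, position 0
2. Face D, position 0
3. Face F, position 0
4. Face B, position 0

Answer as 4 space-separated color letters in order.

Answer: W B G B

Derivation:
After move 1 (R'): R=RRRR U=WBWB F=GWGW D=YGYG B=YBYB
After move 2 (R'): R=RRRR U=WYWY F=GBGB D=YWYW B=GBGB
After move 3 (U'): U=YYWW F=OOGB R=GBRR B=RRGB L=GBOO
After move 4 (R): R=RGRB U=YOWB F=OWGW D=YGYR B=WRYB
After move 5 (R): R=RRBG U=YWWW F=OGGR D=YYYW B=BROB
After move 6 (F): F=GORG U=YWOB R=WRWG D=BRYW L=GYOY
Query 1: R[0] = W
Query 2: D[0] = B
Query 3: F[0] = G
Query 4: B[0] = B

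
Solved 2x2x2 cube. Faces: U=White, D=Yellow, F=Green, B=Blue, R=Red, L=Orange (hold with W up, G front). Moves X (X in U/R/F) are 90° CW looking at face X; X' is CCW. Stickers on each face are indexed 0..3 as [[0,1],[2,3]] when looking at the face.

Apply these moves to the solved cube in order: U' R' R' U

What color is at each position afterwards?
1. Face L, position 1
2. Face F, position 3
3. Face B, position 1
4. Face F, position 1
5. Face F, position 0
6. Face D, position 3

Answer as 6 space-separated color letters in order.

Answer: B R B R R W

Derivation:
After move 1 (U'): U=WWWW F=OOGG R=GGRR B=RRBB L=BBOO
After move 2 (R'): R=GRGR U=WBWR F=OWGW D=YOYG B=YRYB
After move 3 (R'): R=RRGG U=WYWY F=OBGR D=YWYW B=GROB
After move 4 (U): U=WWYY F=RRGR R=GRGG B=BBOB L=OBOO
Query 1: L[1] = B
Query 2: F[3] = R
Query 3: B[1] = B
Query 4: F[1] = R
Query 5: F[0] = R
Query 6: D[3] = W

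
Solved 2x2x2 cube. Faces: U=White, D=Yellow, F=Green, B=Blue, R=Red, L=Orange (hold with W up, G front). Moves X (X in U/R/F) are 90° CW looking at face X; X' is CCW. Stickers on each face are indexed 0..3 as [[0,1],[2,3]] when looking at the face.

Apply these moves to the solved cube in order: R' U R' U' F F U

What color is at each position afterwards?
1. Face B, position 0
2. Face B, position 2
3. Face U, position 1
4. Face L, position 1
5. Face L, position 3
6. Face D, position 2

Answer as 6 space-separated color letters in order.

Answer: G G Y G R Y

Derivation:
After move 1 (R'): R=RRRR U=WBWB F=GWGW D=YGYG B=YBYB
After move 2 (U): U=WWBB F=RRGW R=YBRR B=OOYB L=GWOO
After move 3 (R'): R=BRYR U=WYBO F=RWGB D=YRYW B=GOGB
After move 4 (U'): U=YOWB F=GWGB R=RWYR B=BRGB L=GOOO
After move 5 (F): F=GGBW U=YOOO R=WWBR D=YRYW L=GYOR
After move 6 (F): F=BGWG U=YORY R=OWOR D=BWYW L=GYOR
After move 7 (U): U=RYYO F=OWWG R=BROR B=GYGB L=BGOR
Query 1: B[0] = G
Query 2: B[2] = G
Query 3: U[1] = Y
Query 4: L[1] = G
Query 5: L[3] = R
Query 6: D[2] = Y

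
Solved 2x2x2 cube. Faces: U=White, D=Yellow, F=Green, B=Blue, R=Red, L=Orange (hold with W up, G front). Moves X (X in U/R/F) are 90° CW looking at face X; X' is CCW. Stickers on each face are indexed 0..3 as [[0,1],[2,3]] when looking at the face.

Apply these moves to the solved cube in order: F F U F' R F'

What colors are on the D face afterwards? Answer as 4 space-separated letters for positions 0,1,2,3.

Answer: W Y Y O

Derivation:
After move 1 (F): F=GGGG U=WWOO R=WRWR D=RRYY L=OYOY
After move 2 (F): F=GGGG U=WWYY R=OROR D=WWYY L=OROR
After move 3 (U): U=YWYW F=ORGG R=BBOR B=ORBB L=GGOR
After move 4 (F'): F=RGOG U=YWBO R=WBWR D=GRYY L=GWOY
After move 5 (R): R=WWRB U=YGBG F=RROY D=GBYO B=ORWB
After move 6 (F'): F=RYRO U=YGWR R=BWGB D=WYYO L=GGOB
Query: D face = WYYO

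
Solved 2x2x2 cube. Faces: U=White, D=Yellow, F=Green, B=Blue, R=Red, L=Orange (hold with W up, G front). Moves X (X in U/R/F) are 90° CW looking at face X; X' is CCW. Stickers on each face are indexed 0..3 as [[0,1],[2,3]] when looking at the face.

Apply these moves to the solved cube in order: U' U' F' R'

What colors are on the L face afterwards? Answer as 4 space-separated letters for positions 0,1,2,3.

After move 1 (U'): U=WWWW F=OOGG R=GGRR B=RRBB L=BBOO
After move 2 (U'): U=WWWW F=BBGG R=OORR B=GGBB L=RROO
After move 3 (F'): F=BGBG U=WWOR R=YOYR D=ROYY L=RWOW
After move 4 (R'): R=ORYY U=WBOG F=BWBR D=RGYG B=YGOB
Query: L face = RWOW

Answer: R W O W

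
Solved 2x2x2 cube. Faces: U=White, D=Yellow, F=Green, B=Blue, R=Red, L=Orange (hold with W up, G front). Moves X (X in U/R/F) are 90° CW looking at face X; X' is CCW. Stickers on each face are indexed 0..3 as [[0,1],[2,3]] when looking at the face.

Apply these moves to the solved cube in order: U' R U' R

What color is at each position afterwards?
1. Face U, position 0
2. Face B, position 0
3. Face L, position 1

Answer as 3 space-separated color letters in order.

After move 1 (U'): U=WWWW F=OOGG R=GGRR B=RRBB L=BBOO
After move 2 (R): R=RGRG U=WOWG F=OYGY D=YBYR B=WRWB
After move 3 (U'): U=OGWW F=BBGY R=OYRG B=RGWB L=WROO
After move 4 (R): R=ROGY U=OBWY F=BBGR D=YWYR B=WGGB
Query 1: U[0] = O
Query 2: B[0] = W
Query 3: L[1] = R

Answer: O W R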